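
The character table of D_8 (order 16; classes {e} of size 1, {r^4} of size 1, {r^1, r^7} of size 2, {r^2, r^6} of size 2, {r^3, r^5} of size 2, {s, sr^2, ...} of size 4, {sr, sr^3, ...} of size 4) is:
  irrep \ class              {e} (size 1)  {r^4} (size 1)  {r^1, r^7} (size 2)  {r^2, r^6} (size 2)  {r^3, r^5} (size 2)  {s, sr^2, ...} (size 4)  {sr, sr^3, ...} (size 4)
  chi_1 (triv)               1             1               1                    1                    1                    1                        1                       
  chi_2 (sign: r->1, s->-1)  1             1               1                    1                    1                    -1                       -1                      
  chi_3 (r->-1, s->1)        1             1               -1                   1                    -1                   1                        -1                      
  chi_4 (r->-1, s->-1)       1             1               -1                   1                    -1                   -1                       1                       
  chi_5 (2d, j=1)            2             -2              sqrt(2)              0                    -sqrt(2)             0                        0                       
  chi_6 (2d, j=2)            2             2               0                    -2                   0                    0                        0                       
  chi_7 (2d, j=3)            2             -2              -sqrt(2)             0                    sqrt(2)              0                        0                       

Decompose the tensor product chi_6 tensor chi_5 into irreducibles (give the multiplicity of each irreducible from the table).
chi_6 tensor chi_5 = chi_5 + chi_7 (all other irreducibles have multiplicity 0).

The character of a tensor product is the pointwise product (chi_6 * chi_5)(C) = chi_6(C) * chi_5(C):
  {e}: (2)*(2), {r^4}: (2)*(-2), {r^1, r^7}: (0)*(sqrt(2)), {r^2, r^6}: (-2)*(0), {r^3, r^5}: (0)*(-sqrt(2)), {s, sr^2, ...}: (0)*(0), {sr, sr^3, ...}: (0)*(0)
so (chi_6 * chi_5) takes values
  {e} -> 4, {r^4} -> -4, {r^1, r^7} -> 0, {r^2, r^6} -> 0, {r^3, r^5} -> 0, {s, sr^2, ...} -> 0, {sr, sr^3, ...} -> 0.
Now take the inner product of this character with each irreducible chi from the table, <chi_6*chi_5, chi> = (1/16) sum_C |C| (chi_6*chi_5)(C) conj(chi(C)):
  <chi_6*chi_5, chi_1> = (1/16)[1*(4)*conj(1) + 1*(-4)*conj(1) + 2*(0)*conj(1) + 2*(0)*conj(1) + 2*(0)*conj(1) + 4*(0)*conj(1) + 4*(0)*conj(1)]
      = (1/16)[(4) + (-4) + (0) + (0) + (0) + (0) + (0)] = 0/16 = 0
  <chi_6*chi_5, chi_2> = (1/16)[1*(4)*conj(1) + 1*(-4)*conj(1) + 2*(0)*conj(1) + 2*(0)*conj(1) + 2*(0)*conj(1) + 4*(0)*conj(-1) + 4*(0)*conj(-1)]
      = (1/16)[(4) + (-4) + (0) + (0) + (0) + (0) + (0)] = 0/16 = 0
  <chi_6*chi_5, chi_3> = (1/16)[1*(4)*conj(1) + 1*(-4)*conj(1) + 2*(0)*conj(-1) + 2*(0)*conj(1) + 2*(0)*conj(-1) + 4*(0)*conj(1) + 4*(0)*conj(-1)]
      = (1/16)[(4) + (-4) + (0) + (0) + (0) + (0) + (0)] = 0/16 = 0
  <chi_6*chi_5, chi_4> = (1/16)[1*(4)*conj(1) + 1*(-4)*conj(1) + 2*(0)*conj(-1) + 2*(0)*conj(1) + 2*(0)*conj(-1) + 4*(0)*conj(-1) + 4*(0)*conj(1)]
      = (1/16)[(4) + (-4) + (0) + (0) + (0) + (0) + (0)] = 0/16 = 0
  <chi_6*chi_5, chi_5> = (1/16)[1*(4)*conj(2) + 1*(-4)*conj(-2) + 2*(0)*conj(sqrt(2)) + 2*(0)*conj(0) + 2*(0)*conj(-sqrt(2)) + 4*(0)*conj(0) + 4*(0)*conj(0)]
      = (1/16)[(8) + (8) + (0) + (0) + (0) + (0) + (0)] = 16/16 = 1
  <chi_6*chi_5, chi_6> = (1/16)[1*(4)*conj(2) + 1*(-4)*conj(2) + 2*(0)*conj(0) + 2*(0)*conj(-2) + 2*(0)*conj(0) + 4*(0)*conj(0) + 4*(0)*conj(0)]
      = (1/16)[(8) + (-8) + (0) + (0) + (0) + (0) + (0)] = 0/16 = 0
  <chi_6*chi_5, chi_7> = (1/16)[1*(4)*conj(2) + 1*(-4)*conj(-2) + 2*(0)*conj(-sqrt(2)) + 2*(0)*conj(0) + 2*(0)*conj(sqrt(2)) + 4*(0)*conj(0) + 4*(0)*conj(0)]
      = (1/16)[(8) + (8) + (0) + (0) + (0) + (0) + (0)] = 16/16 = 1
Hence the multiplicities are chi_5: 1, chi_7: 1. Dimension check: dim(chi_6)*dim(chi_5) = 2*2 = 4 and sum (mult * dim) = 1*2 + 1*2 = 4.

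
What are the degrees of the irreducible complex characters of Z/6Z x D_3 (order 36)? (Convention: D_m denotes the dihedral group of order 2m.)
Dimensions: 1, 1, 1, 1, 1, 1, 1, 1, 1, 1, 1, 1, 2, 2, 2, 2, 2, 2

Reasoning: There are 18 irreducibles (= number of conjugacy classes). Their dimensions d_i satisfy sum d_i^2 = |G| = 36: 1 + 1 + 1 + 1 + 1 + 1 + 1 + 1 + 1 + 1 + 1 + 1 + 4 + 4 + 4 + 4 + 4 + 4 = 36. (For the product with Z/6Z: each of the 6 1-dim characters of Z/6Z tensors with each irrep of D_3, giving 6 copies of each D_3-dimension.)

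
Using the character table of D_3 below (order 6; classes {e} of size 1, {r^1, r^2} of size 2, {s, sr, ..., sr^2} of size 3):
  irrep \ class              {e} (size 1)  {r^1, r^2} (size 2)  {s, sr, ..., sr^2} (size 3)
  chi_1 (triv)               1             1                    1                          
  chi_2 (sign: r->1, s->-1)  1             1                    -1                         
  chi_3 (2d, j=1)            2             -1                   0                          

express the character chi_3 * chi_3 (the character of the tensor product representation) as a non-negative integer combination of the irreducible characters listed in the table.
chi_3 tensor chi_3 = chi_1 + chi_2 + chi_3 (all other irreducibles have multiplicity 0).

Proof sketch: The character of a tensor product is the pointwise product (chi_3 * chi_3)(C) = chi_3(C) * chi_3(C):
  {e}: (2)*(2), {r^1, r^2}: (-1)*(-1), {s, sr, ..., sr^2}: (0)*(0)
so (chi_3 * chi_3) takes values
  {e} -> 4, {r^1, r^2} -> 1, {s, sr, ..., sr^2} -> 0.
Now take the inner product of this character with each irreducible chi from the table, <chi_3*chi_3, chi> = (1/6) sum_C |C| (chi_3*chi_3)(C) conj(chi(C)):
  <chi_3*chi_3, chi_1> = (1/6)[1*(4)*conj(1) + 2*(1)*conj(1) + 3*(0)*conj(1)]
      = (1/6)[(4) + (2) + (0)] = 6/6 = 1
  <chi_3*chi_3, chi_2> = (1/6)[1*(4)*conj(1) + 2*(1)*conj(1) + 3*(0)*conj(-1)]
      = (1/6)[(4) + (2) + (0)] = 6/6 = 1
  <chi_3*chi_3, chi_3> = (1/6)[1*(4)*conj(2) + 2*(1)*conj(-1) + 3*(0)*conj(0)]
      = (1/6)[(8) + (-2) + (0)] = 6/6 = 1
Hence the multiplicities are chi_1: 1, chi_2: 1, chi_3: 1. Dimension check: dim(chi_3)*dim(chi_3) = 2*2 = 4 and sum (mult * dim) = 1*1 + 1*1 + 1*2 = 4.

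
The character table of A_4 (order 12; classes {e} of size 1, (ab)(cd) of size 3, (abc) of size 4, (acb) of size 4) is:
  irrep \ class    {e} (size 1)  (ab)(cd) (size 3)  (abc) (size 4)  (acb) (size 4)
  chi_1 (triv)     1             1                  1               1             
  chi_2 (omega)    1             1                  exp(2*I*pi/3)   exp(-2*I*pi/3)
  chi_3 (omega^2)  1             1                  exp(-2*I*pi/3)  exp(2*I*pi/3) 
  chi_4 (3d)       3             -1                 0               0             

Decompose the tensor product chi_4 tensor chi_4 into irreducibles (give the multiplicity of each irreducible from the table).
chi_4 tensor chi_4 = chi_1 + chi_2 + chi_3 + 2*chi_4 (all other irreducibles have multiplicity 0).

The character of a tensor product is the pointwise product (chi_4 * chi_4)(C) = chi_4(C) * chi_4(C):
  {e}: (3)*(3), (ab)(cd): (-1)*(-1), (abc): (0)*(0), (acb): (0)*(0)
so (chi_4 * chi_4) takes values
  {e} -> 9, (ab)(cd) -> 1, (abc) -> 0, (acb) -> 0.
Now take the inner product of this character with each irreducible chi from the table, <chi_4*chi_4, chi> = (1/12) sum_C |C| (chi_4*chi_4)(C) conj(chi(C)):
  <chi_4*chi_4, chi_1> = (1/12)[1*(9)*conj(1) + 3*(1)*conj(1) + 4*(0)*conj(1) + 4*(0)*conj(1)]
      = (1/12)[(9) + (3) + (0) + (0)] = 12/12 = 1
  <chi_4*chi_4, chi_2> = (1/12)[1*(9)*conj(1) + 3*(1)*conj(1) + 4*(0)*conj(exp(2*I*pi/3)) + 4*(0)*conj(exp(-2*I*pi/3))]
      = (1/12)[(9) + (3) + (0) + (0)] = 12/12 = 1
  <chi_4*chi_4, chi_3> = (1/12)[1*(9)*conj(1) + 3*(1)*conj(1) + 4*(0)*conj(exp(-2*I*pi/3)) + 4*(0)*conj(exp(2*I*pi/3))]
      = (1/12)[(9) + (3) + (0) + (0)] = 12/12 = 1
  <chi_4*chi_4, chi_4> = (1/12)[1*(9)*conj(3) + 3*(1)*conj(-1) + 4*(0)*conj(0) + 4*(0)*conj(0)]
      = (1/12)[(27) + (-3) + (0) + (0)] = 24/12 = 2
(Exp terms are combined using exp(i*s)*conj(exp(i*t)) = exp(i*(s-t)), and sums of them are collapsed using the identity that for every m > 1 the m distinct m-th roots of unity sum to 0, e.g. 1 + exp(2*I*pi/3) + exp(-2*I*pi/3) = 0.)
Hence the multiplicities are chi_1: 1, chi_2: 1, chi_3: 1, chi_4: 2. Dimension check: dim(chi_4)*dim(chi_4) = 3*3 = 9 and sum (mult * dim) = 1*1 + 1*1 + 1*1 + 2*3 = 9.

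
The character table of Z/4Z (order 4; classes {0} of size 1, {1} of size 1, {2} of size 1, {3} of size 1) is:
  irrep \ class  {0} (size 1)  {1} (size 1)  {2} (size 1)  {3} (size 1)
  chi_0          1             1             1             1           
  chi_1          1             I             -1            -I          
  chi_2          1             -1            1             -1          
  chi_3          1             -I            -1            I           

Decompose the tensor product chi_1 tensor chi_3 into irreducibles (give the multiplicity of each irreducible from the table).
chi_1 tensor chi_3 = chi_0 (all other irreducibles have multiplicity 0).

Details: The character of a tensor product is the pointwise product (chi_1 * chi_3)(C) = chi_1(C) * chi_3(C):
  {0}: (1)*(1), {1}: (I)*(-I), {2}: (-1)*(-1), {3}: (-I)*(I)
so (chi_1 * chi_3) takes values
  {0} -> 1, {1} -> 1, {2} -> 1, {3} -> 1.
Now take the inner product of this character with each irreducible chi from the table, <chi_1*chi_3, chi> = (1/4) sum_C |C| (chi_1*chi_3)(C) conj(chi(C)):
  <chi_1*chi_3, chi_0> = (1/4)[1*(1)*conj(1) + 1*(1)*conj(1) + 1*(1)*conj(1) + 1*(1)*conj(1)]
      = (1/4)[(1) + (1) + (1) + (1)] = 4/4 = 1
  <chi_1*chi_3, chi_1> = (1/4)[1*(1)*conj(1) + 1*(1)*conj(I) + 1*(1)*conj(-1) + 1*(1)*conj(-I)]
      = (1/4)[(1) + (-I) + (-1) + (I)] = 0/4 = 0
  <chi_1*chi_3, chi_2> = (1/4)[1*(1)*conj(1) + 1*(1)*conj(-1) + 1*(1)*conj(1) + 1*(1)*conj(-1)]
      = (1/4)[(1) + (-1) + (1) + (-1)] = 0/4 = 0
  <chi_1*chi_3, chi_3> = (1/4)[1*(1)*conj(1) + 1*(1)*conj(-I) + 1*(1)*conj(-1) + 1*(1)*conj(I)]
      = (1/4)[(1) + (I) + (-1) + (-I)] = 0/4 = 0
(Exp terms are combined using exp(i*s)*conj(exp(i*t)) = exp(i*(s-t)), and sums of them are collapsed using the identity that for every m > 1 the m distinct m-th roots of unity sum to 0, e.g. 1 + exp(2*I*pi/3) + exp(-2*I*pi/3) = 0.)
Hence the multiplicities are chi_0: 1. Dimension check: dim(chi_1)*dim(chi_3) = 1*1 = 1 and sum (mult * dim) = 1*1 = 1.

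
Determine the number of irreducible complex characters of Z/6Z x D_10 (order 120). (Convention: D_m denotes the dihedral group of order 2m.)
48

Argument: The number of irreducible complex representations of a finite group equals its number of conjugacy classes. For a direct product, #classes(G x H) = #classes(G) * #classes(H). Z/6Z has 6 classes (abelian), D_10 has 8 classes, so 6 * 8 = 48, so Z/6Z x D_10 (order 120) has exactly 48 irreducible complex representations.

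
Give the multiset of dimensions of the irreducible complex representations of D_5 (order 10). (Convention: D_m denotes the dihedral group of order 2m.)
Dimensions: 1, 1, 2, 2

Reasoning: There are 4 irreducibles (= number of conjugacy classes). Their dimensions d_i satisfy sum d_i^2 = |G| = 10: 1 + 1 + 4 + 4 = 10.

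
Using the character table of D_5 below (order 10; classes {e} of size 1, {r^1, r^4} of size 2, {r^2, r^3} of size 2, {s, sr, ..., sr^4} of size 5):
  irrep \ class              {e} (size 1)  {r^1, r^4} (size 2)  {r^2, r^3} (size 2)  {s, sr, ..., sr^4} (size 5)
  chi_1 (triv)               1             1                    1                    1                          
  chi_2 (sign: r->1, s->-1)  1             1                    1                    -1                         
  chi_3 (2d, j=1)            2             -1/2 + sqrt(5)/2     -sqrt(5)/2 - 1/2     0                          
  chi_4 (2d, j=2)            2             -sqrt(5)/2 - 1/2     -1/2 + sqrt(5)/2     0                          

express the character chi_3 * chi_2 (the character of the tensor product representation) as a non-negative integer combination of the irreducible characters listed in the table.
chi_3 tensor chi_2 = chi_3 (all other irreducibles have multiplicity 0).

Reasoning: The character of a tensor product is the pointwise product (chi_3 * chi_2)(C) = chi_3(C) * chi_2(C):
  {e}: (2)*(1), {r^1, r^4}: (-1/2 + sqrt(5)/2)*(1), {r^2, r^3}: (-sqrt(5)/2 - 1/2)*(1), {s, sr, ..., sr^4}: (0)*(-1)
so (chi_3 * chi_2) takes values
  {e} -> 2, {r^1, r^4} -> -1/2 + sqrt(5)/2, {r^2, r^3} -> -sqrt(5)/2 - 1/2, {s, sr, ..., sr^4} -> 0.
Now take the inner product of this character with each irreducible chi from the table, <chi_3*chi_2, chi> = (1/10) sum_C |C| (chi_3*chi_2)(C) conj(chi(C)):
  <chi_3*chi_2, chi_1> = (1/10)[1*(2)*conj(1) + 2*(-1/2 + sqrt(5)/2)*conj(1) + 2*(-sqrt(5)/2 - 1/2)*conj(1) + 5*(0)*conj(1)]
      = (1/10)[(2) + (-1 + sqrt(5)) + (-sqrt(5) - 1) + (0)] = 0/10 = 0
  <chi_3*chi_2, chi_2> = (1/10)[1*(2)*conj(1) + 2*(-1/2 + sqrt(5)/2)*conj(1) + 2*(-sqrt(5)/2 - 1/2)*conj(1) + 5*(0)*conj(-1)]
      = (1/10)[(2) + (-1 + sqrt(5)) + (-sqrt(5) - 1) + (0)] = 0/10 = 0
  <chi_3*chi_2, chi_3> = (1/10)[1*(2)*conj(2) + 2*(-1/2 + sqrt(5)/2)*conj(-1/2 + sqrt(5)/2) + 2*(-sqrt(5)/2 - 1/2)*conj(-sqrt(5)/2 - 1/2) + 5*(0)*conj(0)]
      = (1/10)[(4) + (3 - sqrt(5)) + (sqrt(5) + 3) + (0)] = 10/10 = 1
  <chi_3*chi_2, chi_4> = (1/10)[1*(2)*conj(2) + 2*(-1/2 + sqrt(5)/2)*conj(-sqrt(5)/2 - 1/2) + 2*(-sqrt(5)/2 - 1/2)*conj(-1/2 + sqrt(5)/2) + 5*(0)*conj(0)]
      = (1/10)[(4) + (-2) + (-2) + (0)] = 0/10 = 0
Hence the multiplicities are chi_3: 1. Dimension check: dim(chi_3)*dim(chi_2) = 2*1 = 2 and sum (mult * dim) = 1*2 = 2.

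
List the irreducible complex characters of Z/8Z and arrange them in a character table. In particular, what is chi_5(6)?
Character table of Z/8Z (irreps indexed chi_0,...,chi_7 with chi_k(m) = zeta_8^(k*m), zeta_8 = exp(2*pi*i/8)):
  irrep \ class  {0} (size 1)  {1} (size 1)    {2} (size 1)  {3} (size 1)    {4} (size 1)  {5} (size 1)    {6} (size 1)  {7} (size 1)  
  chi_0          1             1               1             1               1             1               1             1             
  chi_1          1             exp(I*pi/4)     I             exp(3*I*pi/4)   -1            exp(-3*I*pi/4)  -I            exp(-I*pi/4)  
  chi_2          1             I               -1            -I              1             I               -1            -I            
  chi_3          1             exp(3*I*pi/4)   -I            exp(I*pi/4)     -1            exp(-I*pi/4)    I             exp(-3*I*pi/4)
  chi_4          1             -1              1             -1              1             -1              1             -1            
  chi_5          1             exp(-3*I*pi/4)  I             exp(-I*pi/4)    -1            exp(I*pi/4)     -I            exp(3*I*pi/4) 
  chi_6          1             -I              -1            I               1             -I              -1            I             
  chi_7          1             exp(-I*pi/4)    -I            exp(-3*I*pi/4)  -1            exp(3*I*pi/4)   I             exp(I*pi/4)   

Spot check: chi_5(6) = zeta_8^(5*6) = zeta_8^30 = -I.

Proof sketch: Z/8Z is abelian, so all 8 irreducible complex representations are 1-dimensional. They are given by chi_k(m) = zeta_8^(k*m) for k = 0,...,7. Row orthogonality: sum_m chi_k(m) conj(chi_l(m)) = 8 * [k = l].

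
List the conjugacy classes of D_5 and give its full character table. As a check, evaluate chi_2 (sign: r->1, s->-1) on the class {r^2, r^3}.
Conjugacy classes: {e} of size 1, {r^1, r^4} of size 2, {r^2, r^3} of size 2, {s, sr, ..., sr^4} of size 5.
Character table:
  irrep \ class              {e} (size 1)  {r^1, r^4} (size 2)  {r^2, r^3} (size 2)  {s, sr, ..., sr^4} (size 5)
  chi_1 (triv)               1             1                    1                    1                          
  chi_2 (sign: r->1, s->-1)  1             1                    1                    -1                         
  chi_3 (2d, j=1)            2             -1/2 + sqrt(5)/2     -sqrt(5)/2 - 1/2     0                          
  chi_4 (2d, j=2)            2             -sqrt(5)/2 - 1/2     -1/2 + sqrt(5)/2     0                          

Spot check: chi_2 (sign: r->1, s->-1) on {r^2, r^3} = 1.

Justification: D_5 has order 2*5 = 10 with 4 conjugacy classes, hence 4 irreducibles. Sum of squared dims 1 + 1 + 4 + 4 = 10 = |G|. Linear characters come from the abelianisation; the 2-dimensional irreps have character r^k -> 2*cos(2*pi*j*k/5), reflections -> 0.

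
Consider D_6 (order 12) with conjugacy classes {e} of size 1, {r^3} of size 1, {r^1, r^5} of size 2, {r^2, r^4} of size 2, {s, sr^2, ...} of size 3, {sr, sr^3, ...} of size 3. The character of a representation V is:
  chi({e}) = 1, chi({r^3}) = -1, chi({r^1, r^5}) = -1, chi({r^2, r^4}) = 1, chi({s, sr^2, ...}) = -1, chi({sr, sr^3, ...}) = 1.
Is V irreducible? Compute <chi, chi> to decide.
Irreducible: <chi, chi> = 1.

Proof sketch: <chi, chi> = (1/|G|) sum_C |C| * |chi(C)|^2 = (1/12)[1*|1|^2 + 1*|-1|^2 + 2*|-1|^2 + 2*|1|^2 + 3*|-1|^2 + 3*|1|^2]
  = (1/12)[(1) + (1) + (2) + (2) + (3) + (3)] = 12/12 = 1.
A character is irreducible iff <chi, chi> = 1, so this representation is irreducible.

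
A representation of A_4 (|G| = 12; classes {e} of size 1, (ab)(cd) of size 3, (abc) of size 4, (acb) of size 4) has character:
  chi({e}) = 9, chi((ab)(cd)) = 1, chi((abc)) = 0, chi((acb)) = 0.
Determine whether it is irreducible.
Not irreducible (reducible): <chi, chi> = 7 > 1.

Derivation: <chi, chi> = (1/|G|) sum_C |C| * |chi(C)|^2 = (1/12)[1*|9|^2 + 3*|1|^2 + 4*|0|^2 + 4*|0|^2]
  = (1/12)[(81) + (3) + (0) + (0)] = 84/12 = 7.
(Exp terms are combined using exp(i*s)*conj(exp(i*t)) = exp(i*(s-t)), and sums of them are collapsed using the identity that for every m > 1 the m distinct m-th roots of unity sum to 0, e.g. 1 + exp(2*I*pi/3) + exp(-2*I*pi/3) = 0.)
A character is irreducible iff <chi, chi> = 1, so this representation is reducible.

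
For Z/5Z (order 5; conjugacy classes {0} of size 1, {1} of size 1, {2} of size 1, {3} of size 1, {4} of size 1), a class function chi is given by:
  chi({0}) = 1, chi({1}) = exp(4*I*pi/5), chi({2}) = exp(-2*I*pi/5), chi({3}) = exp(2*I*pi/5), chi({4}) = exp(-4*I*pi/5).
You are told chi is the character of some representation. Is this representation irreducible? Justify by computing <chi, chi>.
Irreducible: <chi, chi> = 1.

Justification: <chi, chi> = (1/|G|) sum_C |C| * |chi(C)|^2 = (1/5)[1*|1|^2 + 1*|exp(4*I*pi/5)|^2 + 1*|exp(-2*I*pi/5)|^2 + 1*|exp(2*I*pi/5)|^2 + 1*|exp(-4*I*pi/5)|^2]
  = (1/5)[(1) + (1) + (1) + (1) + (1)] = 5/5 = 1.
(Exp terms are combined using exp(i*s)*conj(exp(i*t)) = exp(i*(s-t)), and sums of them are collapsed using the identity that for every m > 1 the m distinct m-th roots of unity sum to 0, e.g. 1 + exp(2*I*pi/3) + exp(-2*I*pi/3) = 0.)
A character is irreducible iff <chi, chi> = 1, so this representation is irreducible.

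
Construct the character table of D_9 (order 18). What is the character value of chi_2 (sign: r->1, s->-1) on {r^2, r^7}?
Conjugacy classes: {e} of size 1, {r^1, r^8} of size 2, {r^2, r^7} of size 2, {r^3, r^6} of size 2, {r^4, r^5} of size 2, {s, sr, ..., sr^8} of size 9.
Character table:
  irrep \ class              {e} (size 1)  {r^1, r^8} (size 2)  {r^2, r^7} (size 2)  {r^3, r^6} (size 2)  {r^4, r^5} (size 2)  {s, sr, ..., sr^8} (size 9)
  chi_1 (triv)               1             1                    1                    1                    1                    1                          
  chi_2 (sign: r->1, s->-1)  1             1                    1                    1                    1                    -1                         
  chi_3 (2d, j=1)            2             2*cos(2*pi/9)        2*cos(4*pi/9)        -1                   -2*cos(pi/9)         0                          
  chi_4 (2d, j=2)            2             2*cos(4*pi/9)        -2*cos(pi/9)         -1                   2*cos(2*pi/9)        0                          
  chi_5 (2d, j=3)            2             -1                   -1                   2                    -1                   0                          
  chi_6 (2d, j=4)            2             -2*cos(pi/9)         2*cos(2*pi/9)        -1                   2*cos(4*pi/9)        0                          

Spot check: chi_2 (sign: r->1, s->-1) on {r^2, r^7} = 1.

Explanation: D_9 has order 2*9 = 18 with 6 conjugacy classes, hence 6 irreducibles. Sum of squared dims 1 + 1 + 4 + 4 + 4 + 4 = 18 = |G|. Linear characters come from the abelianisation; the 2-dimensional irreps have character r^k -> 2*cos(2*pi*j*k/9), reflections -> 0.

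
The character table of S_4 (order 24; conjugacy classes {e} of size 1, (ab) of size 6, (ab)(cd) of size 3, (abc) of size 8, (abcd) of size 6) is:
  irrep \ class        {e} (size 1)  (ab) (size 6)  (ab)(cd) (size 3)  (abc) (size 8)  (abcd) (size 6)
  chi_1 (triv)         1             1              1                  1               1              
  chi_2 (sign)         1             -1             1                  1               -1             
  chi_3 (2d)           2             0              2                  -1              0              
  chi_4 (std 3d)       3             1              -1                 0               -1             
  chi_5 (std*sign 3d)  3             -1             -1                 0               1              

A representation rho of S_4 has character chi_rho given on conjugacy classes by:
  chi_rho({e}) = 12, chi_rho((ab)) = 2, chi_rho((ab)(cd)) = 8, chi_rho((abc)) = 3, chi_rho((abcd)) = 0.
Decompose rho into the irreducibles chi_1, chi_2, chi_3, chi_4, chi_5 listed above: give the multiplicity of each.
Multiplicities: chi_1: 3, chi_2: 2, chi_3: 2, chi_4: 1, chi_5: 0.

Details: Use <chi_rho, chi> = (1/|G|) sum_C |C| * chi_rho(C) * conj(chi(C)) with |G| = 24 for each irreducible chi in the table:
  <chi_rho, chi_1> = (1/24)[1*(12)*conj(1) + 6*(2)*conj(1) + 3*(8)*conj(1) + 8*(3)*conj(1) + 6*(0)*conj(1)]
      = (1/24)[(12) + (12) + (24) + (24) + (0)] = 72/24 = 3
  <chi_rho, chi_2> = (1/24)[1*(12)*conj(1) + 6*(2)*conj(-1) + 3*(8)*conj(1) + 8*(3)*conj(1) + 6*(0)*conj(-1)]
      = (1/24)[(12) + (-12) + (24) + (24) + (0)] = 48/24 = 2
  <chi_rho, chi_3> = (1/24)[1*(12)*conj(2) + 6*(2)*conj(0) + 3*(8)*conj(2) + 8*(3)*conj(-1) + 6*(0)*conj(0)]
      = (1/24)[(24) + (0) + (48) + (-24) + (0)] = 48/24 = 2
  <chi_rho, chi_4> = (1/24)[1*(12)*conj(3) + 6*(2)*conj(1) + 3*(8)*conj(-1) + 8*(3)*conj(0) + 6*(0)*conj(-1)]
      = (1/24)[(36) + (12) + (-24) + (0) + (0)] = 24/24 = 1
  <chi_rho, chi_5> = (1/24)[1*(12)*conj(3) + 6*(2)*conj(-1) + 3*(8)*conj(-1) + 8*(3)*conj(0) + 6*(0)*conj(1)]
      = (1/24)[(36) + (-12) + (-24) + (0) + (0)] = 0/24 = 0
Dimension check: dim(rho) = sum (mult * dim) = 3*1 + 2*1 + 2*2 + 1*3 + 0*3 = 12 = chi_rho(e) = 12.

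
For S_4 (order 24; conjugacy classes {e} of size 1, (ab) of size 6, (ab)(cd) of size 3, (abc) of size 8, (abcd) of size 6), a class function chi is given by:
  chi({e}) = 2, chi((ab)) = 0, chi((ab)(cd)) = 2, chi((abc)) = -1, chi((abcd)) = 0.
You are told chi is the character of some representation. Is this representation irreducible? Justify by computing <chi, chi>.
Irreducible: <chi, chi> = 1.

<chi, chi> = (1/|G|) sum_C |C| * |chi(C)|^2 = (1/24)[1*|2|^2 + 6*|0|^2 + 3*|2|^2 + 8*|-1|^2 + 6*|0|^2]
  = (1/24)[(4) + (0) + (12) + (8) + (0)] = 24/24 = 1.
A character is irreducible iff <chi, chi> = 1, so this representation is irreducible.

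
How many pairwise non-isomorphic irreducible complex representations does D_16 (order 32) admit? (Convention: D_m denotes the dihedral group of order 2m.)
11

Explanation: The number of irreducible complex representations of a finite group equals its number of conjugacy classes. D_16 has 11 conjugacy classes (n/2 + 3 for n even), so D_16 (order 32) has exactly 11 irreducible complex representations.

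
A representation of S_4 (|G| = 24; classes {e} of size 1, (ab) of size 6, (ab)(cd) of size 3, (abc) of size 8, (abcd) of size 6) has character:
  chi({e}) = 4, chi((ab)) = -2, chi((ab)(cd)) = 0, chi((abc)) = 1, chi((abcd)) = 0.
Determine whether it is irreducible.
Not irreducible (reducible): <chi, chi> = 2 > 1.

Reasoning: <chi, chi> = (1/|G|) sum_C |C| * |chi(C)|^2 = (1/24)[1*|4|^2 + 6*|-2|^2 + 3*|0|^2 + 8*|1|^2 + 6*|0|^2]
  = (1/24)[(16) + (24) + (0) + (8) + (0)] = 48/24 = 2.
A character is irreducible iff <chi, chi> = 1, so this representation is reducible.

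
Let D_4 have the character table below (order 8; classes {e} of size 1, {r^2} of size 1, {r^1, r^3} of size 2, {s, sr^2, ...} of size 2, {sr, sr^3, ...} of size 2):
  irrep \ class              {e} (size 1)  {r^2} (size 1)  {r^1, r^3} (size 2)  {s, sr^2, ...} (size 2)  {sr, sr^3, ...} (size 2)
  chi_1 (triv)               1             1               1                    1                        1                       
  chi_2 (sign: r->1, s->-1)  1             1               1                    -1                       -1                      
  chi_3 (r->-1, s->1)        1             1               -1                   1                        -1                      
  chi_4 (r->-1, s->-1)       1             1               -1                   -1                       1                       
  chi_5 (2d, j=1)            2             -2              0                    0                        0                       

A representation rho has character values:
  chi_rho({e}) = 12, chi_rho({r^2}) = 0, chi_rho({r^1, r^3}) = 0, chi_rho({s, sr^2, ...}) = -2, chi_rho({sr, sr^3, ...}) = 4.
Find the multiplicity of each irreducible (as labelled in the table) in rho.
Multiplicities: chi_1: 2, chi_2: 1, chi_3: 0, chi_4: 3, chi_5: 3.

Explanation: Use <chi_rho, chi> = (1/|G|) sum_C |C| * chi_rho(C) * conj(chi(C)) with |G| = 8 for each irreducible chi in the table:
  <chi_rho, chi_1> = (1/8)[1*(12)*conj(1) + 1*(0)*conj(1) + 2*(0)*conj(1) + 2*(-2)*conj(1) + 2*(4)*conj(1)]
      = (1/8)[(12) + (0) + (0) + (-4) + (8)] = 16/8 = 2
  <chi_rho, chi_2> = (1/8)[1*(12)*conj(1) + 1*(0)*conj(1) + 2*(0)*conj(1) + 2*(-2)*conj(-1) + 2*(4)*conj(-1)]
      = (1/8)[(12) + (0) + (0) + (4) + (-8)] = 8/8 = 1
  <chi_rho, chi_3> = (1/8)[1*(12)*conj(1) + 1*(0)*conj(1) + 2*(0)*conj(-1) + 2*(-2)*conj(1) + 2*(4)*conj(-1)]
      = (1/8)[(12) + (0) + (0) + (-4) + (-8)] = 0/8 = 0
  <chi_rho, chi_4> = (1/8)[1*(12)*conj(1) + 1*(0)*conj(1) + 2*(0)*conj(-1) + 2*(-2)*conj(-1) + 2*(4)*conj(1)]
      = (1/8)[(12) + (0) + (0) + (4) + (8)] = 24/8 = 3
  <chi_rho, chi_5> = (1/8)[1*(12)*conj(2) + 1*(0)*conj(-2) + 2*(0)*conj(0) + 2*(-2)*conj(0) + 2*(4)*conj(0)]
      = (1/8)[(24) + (0) + (0) + (0) + (0)] = 24/8 = 3
Dimension check: dim(rho) = sum (mult * dim) = 2*1 + 1*1 + 0*1 + 3*1 + 3*2 = 12 = chi_rho(e) = 12.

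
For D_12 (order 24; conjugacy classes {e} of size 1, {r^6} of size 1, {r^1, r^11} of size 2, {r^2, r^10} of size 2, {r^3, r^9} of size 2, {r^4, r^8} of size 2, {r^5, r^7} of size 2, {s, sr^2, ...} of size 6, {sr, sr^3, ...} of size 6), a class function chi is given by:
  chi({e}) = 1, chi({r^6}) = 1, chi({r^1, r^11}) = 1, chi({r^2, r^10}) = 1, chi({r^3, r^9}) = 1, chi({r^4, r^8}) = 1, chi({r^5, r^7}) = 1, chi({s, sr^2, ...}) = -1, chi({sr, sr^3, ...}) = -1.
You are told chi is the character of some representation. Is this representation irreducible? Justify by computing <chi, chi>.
Irreducible: <chi, chi> = 1.

Argument: <chi, chi> = (1/|G|) sum_C |C| * |chi(C)|^2 = (1/24)[1*|1|^2 + 1*|1|^2 + 2*|1|^2 + 2*|1|^2 + 2*|1|^2 + 2*|1|^2 + 2*|1|^2 + 6*|-1|^2 + 6*|-1|^2]
  = (1/24)[(1) + (1) + (2) + (2) + (2) + (2) + (2) + (6) + (6)] = 24/24 = 1.
A character is irreducible iff <chi, chi> = 1, so this representation is irreducible.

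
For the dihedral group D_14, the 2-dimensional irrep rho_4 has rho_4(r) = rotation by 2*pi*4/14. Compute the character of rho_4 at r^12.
chi_{rho_4}(r^12) = 2*cos(2*pi*4*12/14) = -2*cos(pi/7)

Derivation: rho_4(r^12) is rotation by angle 2*pi*4*12/14, whose trace is 2*cos(2*pi*4*12/14) = -2*cos(pi/7).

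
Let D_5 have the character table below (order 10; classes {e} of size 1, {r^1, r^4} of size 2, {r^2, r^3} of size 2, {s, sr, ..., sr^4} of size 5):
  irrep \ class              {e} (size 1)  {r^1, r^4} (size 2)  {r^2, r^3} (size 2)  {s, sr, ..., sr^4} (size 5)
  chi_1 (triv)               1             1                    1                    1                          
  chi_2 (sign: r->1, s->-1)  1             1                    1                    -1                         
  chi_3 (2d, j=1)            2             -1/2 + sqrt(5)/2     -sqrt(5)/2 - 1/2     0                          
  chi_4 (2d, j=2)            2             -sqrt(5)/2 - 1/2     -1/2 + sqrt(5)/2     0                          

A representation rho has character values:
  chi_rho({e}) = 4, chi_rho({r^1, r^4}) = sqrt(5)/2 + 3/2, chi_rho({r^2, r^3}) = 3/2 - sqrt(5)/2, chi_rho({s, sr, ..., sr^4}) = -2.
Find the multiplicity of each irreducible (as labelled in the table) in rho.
Multiplicities: chi_1: 0, chi_2: 2, chi_3: 1, chi_4: 0.

Solution. Use <chi_rho, chi> = (1/|G|) sum_C |C| * chi_rho(C) * conj(chi(C)) with |G| = 10 for each irreducible chi in the table:
  <chi_rho, chi_1> = (1/10)[1*(4)*conj(1) + 2*(sqrt(5)/2 + 3/2)*conj(1) + 2*(3/2 - sqrt(5)/2)*conj(1) + 5*(-2)*conj(1)]
      = (1/10)[(4) + (sqrt(5) + 3) + (3 - sqrt(5)) + (-10)] = 0/10 = 0
  <chi_rho, chi_2> = (1/10)[1*(4)*conj(1) + 2*(sqrt(5)/2 + 3/2)*conj(1) + 2*(3/2 - sqrt(5)/2)*conj(1) + 5*(-2)*conj(-1)]
      = (1/10)[(4) + (sqrt(5) + 3) + (3 - sqrt(5)) + (10)] = 20/10 = 2
  <chi_rho, chi_3> = (1/10)[1*(4)*conj(2) + 2*(sqrt(5)/2 + 3/2)*conj(-1/2 + sqrt(5)/2) + 2*(3/2 - sqrt(5)/2)*conj(-sqrt(5)/2 - 1/2) + 5*(-2)*conj(0)]
      = (1/10)[(8) + (1 + sqrt(5)) + (1 - sqrt(5)) + (0)] = 10/10 = 1
  <chi_rho, chi_4> = (1/10)[1*(4)*conj(2) + 2*(sqrt(5)/2 + 3/2)*conj(-sqrt(5)/2 - 1/2) + 2*(3/2 - sqrt(5)/2)*conj(-1/2 + sqrt(5)/2) + 5*(-2)*conj(0)]
      = (1/10)[(8) + (-2*sqrt(5) - 4) + (-4 + 2*sqrt(5)) + (0)] = 0/10 = 0
Dimension check: dim(rho) = sum (mult * dim) = 0*1 + 2*1 + 1*2 + 0*2 = 4 = chi_rho(e) = 4.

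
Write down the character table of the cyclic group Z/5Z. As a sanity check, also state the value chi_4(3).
Character table of Z/5Z (irreps indexed chi_0,...,chi_4 with chi_k(m) = zeta_5^(k*m), zeta_5 = exp(2*pi*i/5)):
  irrep \ class  {0} (size 1)  {1} (size 1)    {2} (size 1)    {3} (size 1)    {4} (size 1)  
  chi_0          1             1               1               1               1             
  chi_1          1             exp(2*I*pi/5)   exp(4*I*pi/5)   exp(-4*I*pi/5)  exp(-2*I*pi/5)
  chi_2          1             exp(4*I*pi/5)   exp(-2*I*pi/5)  exp(2*I*pi/5)   exp(-4*I*pi/5)
  chi_3          1             exp(-4*I*pi/5)  exp(2*I*pi/5)   exp(-2*I*pi/5)  exp(4*I*pi/5) 
  chi_4          1             exp(-2*I*pi/5)  exp(-4*I*pi/5)  exp(4*I*pi/5)   exp(2*I*pi/5) 

Spot check: chi_4(3) = zeta_5^(4*3) = zeta_5^12 = exp(4*I*pi/5).

Justification: Z/5Z is abelian, so all 5 irreducible complex representations are 1-dimensional. They are given by chi_k(m) = zeta_5^(k*m) for k = 0,...,4. Row orthogonality: sum_m chi_k(m) conj(chi_l(m)) = 5 * [k = l].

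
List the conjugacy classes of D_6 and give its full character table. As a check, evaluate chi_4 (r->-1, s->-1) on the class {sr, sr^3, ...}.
Conjugacy classes: {e} of size 1, {r^3} of size 1, {r^1, r^5} of size 2, {r^2, r^4} of size 2, {s, sr^2, ...} of size 3, {sr, sr^3, ...} of size 3.
Character table:
  irrep \ class              {e} (size 1)  {r^3} (size 1)  {r^1, r^5} (size 2)  {r^2, r^4} (size 2)  {s, sr^2, ...} (size 3)  {sr, sr^3, ...} (size 3)
  chi_1 (triv)               1             1               1                    1                    1                        1                       
  chi_2 (sign: r->1, s->-1)  1             1               1                    1                    -1                       -1                      
  chi_3 (r->-1, s->1)        1             -1              -1                   1                    1                        -1                      
  chi_4 (r->-1, s->-1)       1             -1              -1                   1                    -1                       1                       
  chi_5 (2d, j=1)            2             -2              1                    -1                   0                        0                       
  chi_6 (2d, j=2)            2             2               -1                   -1                   0                        0                       

Spot check: chi_4 (r->-1, s->-1) on {sr, sr^3, ...} = 1.

Why: D_6 has order 2*6 = 12 with 6 conjugacy classes, hence 6 irreducibles. Sum of squared dims 1 + 1 + 1 + 1 + 4 + 4 = 12 = |G|. Linear characters come from the abelianisation; the 2-dimensional irreps have character r^k -> 2*cos(2*pi*j*k/6), reflections -> 0.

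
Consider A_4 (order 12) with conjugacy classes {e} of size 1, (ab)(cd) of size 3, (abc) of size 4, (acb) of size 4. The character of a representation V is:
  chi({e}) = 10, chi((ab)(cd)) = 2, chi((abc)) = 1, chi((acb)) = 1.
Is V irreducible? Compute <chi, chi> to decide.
Not irreducible (reducible): <chi, chi> = 10 > 1.

Working: <chi, chi> = (1/|G|) sum_C |C| * |chi(C)|^2 = (1/12)[1*|10|^2 + 3*|2|^2 + 4*|1|^2 + 4*|1|^2]
  = (1/12)[(100) + (12) + (4) + (4)] = 120/12 = 10.
(Exp terms are combined using exp(i*s)*conj(exp(i*t)) = exp(i*(s-t)), and sums of them are collapsed using the identity that for every m > 1 the m distinct m-th roots of unity sum to 0, e.g. 1 + exp(2*I*pi/3) + exp(-2*I*pi/3) = 0.)
A character is irreducible iff <chi, chi> = 1, so this representation is reducible.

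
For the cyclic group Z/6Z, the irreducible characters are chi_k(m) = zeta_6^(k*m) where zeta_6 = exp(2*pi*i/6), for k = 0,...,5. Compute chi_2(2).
chi_2(2) = zeta_6^4 = exp(-2*I*pi/3)

Argument: chi_2(2) = zeta_6^(2*2) = zeta_6^4. Since zeta_6^6 = 1, this equals zeta_6^4 = exp(2*pi*i*4/6) = exp(-2*I*pi/3).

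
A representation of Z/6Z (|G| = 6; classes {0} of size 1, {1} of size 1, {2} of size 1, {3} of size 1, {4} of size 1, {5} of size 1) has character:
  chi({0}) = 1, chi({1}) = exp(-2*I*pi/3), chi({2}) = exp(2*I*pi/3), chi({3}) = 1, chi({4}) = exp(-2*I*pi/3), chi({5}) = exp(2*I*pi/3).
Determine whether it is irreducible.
Irreducible: <chi, chi> = 1.

Working: <chi, chi> = (1/|G|) sum_C |C| * |chi(C)|^2 = (1/6)[1*|1|^2 + 1*|exp(-2*I*pi/3)|^2 + 1*|exp(2*I*pi/3)|^2 + 1*|1|^2 + 1*|exp(-2*I*pi/3)|^2 + 1*|exp(2*I*pi/3)|^2]
  = (1/6)[(1) + (1) + (1) + (1) + (1) + (1)] = 6/6 = 1.
(Exp terms are combined using exp(i*s)*conj(exp(i*t)) = exp(i*(s-t)), and sums of them are collapsed using the identity that for every m > 1 the m distinct m-th roots of unity sum to 0, e.g. 1 + exp(2*I*pi/3) + exp(-2*I*pi/3) = 0.)
A character is irreducible iff <chi, chi> = 1, so this representation is irreducible.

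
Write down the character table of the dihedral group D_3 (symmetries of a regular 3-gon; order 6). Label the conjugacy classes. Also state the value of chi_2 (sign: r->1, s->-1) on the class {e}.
Conjugacy classes: {e} of size 1, {r^1, r^2} of size 2, {s, sr, ..., sr^2} of size 3.
Character table:
  irrep \ class              {e} (size 1)  {r^1, r^2} (size 2)  {s, sr, ..., sr^2} (size 3)
  chi_1 (triv)               1             1                    1                          
  chi_2 (sign: r->1, s->-1)  1             1                    -1                         
  chi_3 (2d, j=1)            2             -1                   0                          

Spot check: chi_2 (sign: r->1, s->-1) on {e} = 1.

Details: D_3 has order 2*3 = 6 with 3 conjugacy classes, hence 3 irreducibles. Sum of squared dims 1 + 1 + 4 = 6 = |G|. Linear characters come from the abelianisation; the 2-dimensional irreps have character r^k -> 2*cos(2*pi*j*k/3), reflections -> 0.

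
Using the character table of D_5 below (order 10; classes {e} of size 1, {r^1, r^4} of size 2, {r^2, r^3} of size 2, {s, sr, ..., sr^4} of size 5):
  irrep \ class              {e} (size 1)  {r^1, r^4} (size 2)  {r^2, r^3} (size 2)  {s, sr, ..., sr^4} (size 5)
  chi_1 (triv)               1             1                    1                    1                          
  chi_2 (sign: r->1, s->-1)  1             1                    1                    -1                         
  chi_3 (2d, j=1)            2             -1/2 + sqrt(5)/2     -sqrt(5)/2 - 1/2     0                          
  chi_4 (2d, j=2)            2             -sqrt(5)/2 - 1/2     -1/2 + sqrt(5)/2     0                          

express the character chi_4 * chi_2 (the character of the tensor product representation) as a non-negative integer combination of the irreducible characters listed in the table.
chi_4 tensor chi_2 = chi_4 (all other irreducibles have multiplicity 0).

The character of a tensor product is the pointwise product (chi_4 * chi_2)(C) = chi_4(C) * chi_2(C):
  {e}: (2)*(1), {r^1, r^4}: (-sqrt(5)/2 - 1/2)*(1), {r^2, r^3}: (-1/2 + sqrt(5)/2)*(1), {s, sr, ..., sr^4}: (0)*(-1)
so (chi_4 * chi_2) takes values
  {e} -> 2, {r^1, r^4} -> -sqrt(5)/2 - 1/2, {r^2, r^3} -> -1/2 + sqrt(5)/2, {s, sr, ..., sr^4} -> 0.
Now take the inner product of this character with each irreducible chi from the table, <chi_4*chi_2, chi> = (1/10) sum_C |C| (chi_4*chi_2)(C) conj(chi(C)):
  <chi_4*chi_2, chi_1> = (1/10)[1*(2)*conj(1) + 2*(-sqrt(5)/2 - 1/2)*conj(1) + 2*(-1/2 + sqrt(5)/2)*conj(1) + 5*(0)*conj(1)]
      = (1/10)[(2) + (-sqrt(5) - 1) + (-1 + sqrt(5)) + (0)] = 0/10 = 0
  <chi_4*chi_2, chi_2> = (1/10)[1*(2)*conj(1) + 2*(-sqrt(5)/2 - 1/2)*conj(1) + 2*(-1/2 + sqrt(5)/2)*conj(1) + 5*(0)*conj(-1)]
      = (1/10)[(2) + (-sqrt(5) - 1) + (-1 + sqrt(5)) + (0)] = 0/10 = 0
  <chi_4*chi_2, chi_3> = (1/10)[1*(2)*conj(2) + 2*(-sqrt(5)/2 - 1/2)*conj(-1/2 + sqrt(5)/2) + 2*(-1/2 + sqrt(5)/2)*conj(-sqrt(5)/2 - 1/2) + 5*(0)*conj(0)]
      = (1/10)[(4) + (-2) + (-2) + (0)] = 0/10 = 0
  <chi_4*chi_2, chi_4> = (1/10)[1*(2)*conj(2) + 2*(-sqrt(5)/2 - 1/2)*conj(-sqrt(5)/2 - 1/2) + 2*(-1/2 + sqrt(5)/2)*conj(-1/2 + sqrt(5)/2) + 5*(0)*conj(0)]
      = (1/10)[(4) + (sqrt(5) + 3) + (3 - sqrt(5)) + (0)] = 10/10 = 1
Hence the multiplicities are chi_4: 1. Dimension check: dim(chi_4)*dim(chi_2) = 2*1 = 2 and sum (mult * dim) = 1*2 = 2.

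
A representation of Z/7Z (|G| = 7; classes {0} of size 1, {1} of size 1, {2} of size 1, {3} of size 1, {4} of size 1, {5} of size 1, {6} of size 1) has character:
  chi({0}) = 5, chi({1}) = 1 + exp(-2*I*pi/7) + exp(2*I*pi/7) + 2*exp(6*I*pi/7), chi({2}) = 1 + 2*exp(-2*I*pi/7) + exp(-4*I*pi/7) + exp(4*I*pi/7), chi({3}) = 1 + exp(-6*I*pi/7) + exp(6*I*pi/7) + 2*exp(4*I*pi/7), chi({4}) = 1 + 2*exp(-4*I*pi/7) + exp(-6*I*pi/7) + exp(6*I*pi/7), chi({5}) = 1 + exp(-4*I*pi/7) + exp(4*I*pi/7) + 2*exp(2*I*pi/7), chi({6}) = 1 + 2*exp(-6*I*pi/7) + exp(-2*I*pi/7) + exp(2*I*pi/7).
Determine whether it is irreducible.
Not irreducible (reducible): <chi, chi> = 7 > 1.

Argument: <chi, chi> = (1/|G|) sum_C |C| * |chi(C)|^2 = (1/7)[1*|5|^2 + 1*|1 + exp(-2*I*pi/7) + exp(2*I*pi/7) + 2*exp(6*I*pi/7)|^2 + 1*|1 + 2*exp(-2*I*pi/7) + exp(-4*I*pi/7) + exp(4*I*pi/7)|^2 + 1*|1 + exp(-6*I*pi/7) + exp(6*I*pi/7) + 2*exp(4*I*pi/7)|^2 + 1*|1 + 2*exp(-4*I*pi/7) + exp(-6*I*pi/7) + exp(6*I*pi/7)|^2 + 1*|1 + exp(-4*I*pi/7) + exp(4*I*pi/7) + 2*exp(2*I*pi/7)|^2 + 1*|1 + 2*exp(-6*I*pi/7) + exp(-2*I*pi/7) + exp(2*I*pi/7)|^2]
  = (1/7)[(25) + (7 + 3*exp(-4*I*pi/7) + 4*exp(-6*I*pi/7) + 2*exp(-2*I*pi/7) + 2*exp(2*I*pi/7) + 4*exp(6*I*pi/7) + 3*exp(4*I*pi/7)) + (7 + 4*exp(-2*I*pi/7) + 2*exp(-4*I*pi/7) + 3*exp(-6*I*pi/7) + 3*exp(6*I*pi/7) + 2*exp(4*I*pi/7) + 4*exp(2*I*pi/7)) + (7 + 4*exp(-4*I*pi/7) + 3*exp(-2*I*pi/7) + 2*exp(-6*I*pi/7) + 2*exp(6*I*pi/7) + 3*exp(2*I*pi/7) + 4*exp(4*I*pi/7)) + (7 + 4*exp(-4*I*pi/7) + 3*exp(-2*I*pi/7) + 2*exp(-6*I*pi/7) + 2*exp(6*I*pi/7) + 3*exp(2*I*pi/7) + 4*exp(4*I*pi/7)) + (7 + 4*exp(-2*I*pi/7) + 2*exp(-4*I*pi/7) + 3*exp(-6*I*pi/7) + 3*exp(6*I*pi/7) + 2*exp(4*I*pi/7) + 4*exp(2*I*pi/7)) + (7 + 3*exp(-4*I*pi/7) + 4*exp(-6*I*pi/7) + 2*exp(-2*I*pi/7) + 2*exp(2*I*pi/7) + 4*exp(6*I*pi/7) + 3*exp(4*I*pi/7))] = 49/7 = 7.
(Exp terms are combined using exp(i*s)*conj(exp(i*t)) = exp(i*(s-t)), and sums of them are collapsed using the identity that for every m > 1 the m distinct m-th roots of unity sum to 0, e.g. 1 + exp(2*I*pi/3) + exp(-2*I*pi/3) = 0.)
A character is irreducible iff <chi, chi> = 1, so this representation is reducible.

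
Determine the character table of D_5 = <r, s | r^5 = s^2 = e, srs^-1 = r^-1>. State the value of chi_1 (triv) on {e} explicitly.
Conjugacy classes: {e} of size 1, {r^1, r^4} of size 2, {r^2, r^3} of size 2, {s, sr, ..., sr^4} of size 5.
Character table:
  irrep \ class              {e} (size 1)  {r^1, r^4} (size 2)  {r^2, r^3} (size 2)  {s, sr, ..., sr^4} (size 5)
  chi_1 (triv)               1             1                    1                    1                          
  chi_2 (sign: r->1, s->-1)  1             1                    1                    -1                         
  chi_3 (2d, j=1)            2             -1/2 + sqrt(5)/2     -sqrt(5)/2 - 1/2     0                          
  chi_4 (2d, j=2)            2             -sqrt(5)/2 - 1/2     -1/2 + sqrt(5)/2     0                          

Spot check: chi_1 (triv) on {e} = 1.

D_5 has order 2*5 = 10 with 4 conjugacy classes, hence 4 irreducibles. Sum of squared dims 1 + 1 + 4 + 4 = 10 = |G|. Linear characters come from the abelianisation; the 2-dimensional irreps have character r^k -> 2*cos(2*pi*j*k/5), reflections -> 0.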